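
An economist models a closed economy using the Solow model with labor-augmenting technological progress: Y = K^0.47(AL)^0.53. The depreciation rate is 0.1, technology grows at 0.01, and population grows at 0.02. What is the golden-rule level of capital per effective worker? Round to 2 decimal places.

Capital per effective worker breaks even when investment replaces (n + g + δ)·k; here n + g + δ = 0.13.
At the golden rule the marginal product of capital equals n+g+δ: 0.47·k^(0.47−1) = 0.13. Solving, k_gold = (0.47/0.13)^(1/0.53) ≈ 11.3011.

k_gold ≈ 11.30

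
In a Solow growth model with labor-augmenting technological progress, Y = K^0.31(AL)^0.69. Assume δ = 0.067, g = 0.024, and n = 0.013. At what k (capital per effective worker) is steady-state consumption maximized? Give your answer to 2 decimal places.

Capital per effective worker breaks even when investment replaces (n + g + δ)·k; here n + g + δ = 0.104.
Maximizing c = f(k) − (n+g+δ)·k gives f'(k) = n+g+δ, i.e. 0.31·k^(0.31−1) = 0.104, so k_gold = (0.31/0.104)^(1/0.69) ≈ 4.8689.

k_gold ≈ 4.87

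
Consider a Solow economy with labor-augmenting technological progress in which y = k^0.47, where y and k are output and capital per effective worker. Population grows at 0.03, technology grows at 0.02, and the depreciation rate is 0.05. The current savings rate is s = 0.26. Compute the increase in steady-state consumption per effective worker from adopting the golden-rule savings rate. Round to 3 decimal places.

Δc ≈ 0.364

The effective depreciation rate is n + g + δ = 0.03 + 0.02 + 0.05 = 0.1.
Current steady state (s = 0.26): k* = (0.26/0.1)^(1/0.53) ≈ 6.0669, y* = 6.0669^0.47 ≈ 2.3334, c* = (1−0.26)·2.3334 ≈ 1.7267.
Maximizing c = f(k) − (n+g+δ)·k gives f'(k) = n+g+δ, i.e. 0.47·k^(0.47−1) = 0.1, so k_gold = (0.47/0.1)^(1/0.53) ≈ 18.5400.
y_gold = 18.5400^0.47 ≈ 3.9447, c_gold = y_gold − 0.1·k_gold ≈ 2.0907.
Gain: Δc = 2.0907 − 1.7267 ≈ 0.3639.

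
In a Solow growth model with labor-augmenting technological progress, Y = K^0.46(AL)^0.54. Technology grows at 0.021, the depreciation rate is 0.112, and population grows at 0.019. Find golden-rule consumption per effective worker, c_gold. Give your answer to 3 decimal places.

The effective depreciation rate is n + g + δ = 0.019 + 0.021 + 0.112 = 0.152.
Maximizing c = f(k) − (n+g+δ)·k gives f'(k) = n+g+δ, i.e. 0.46·k^(0.46−1) = 0.152, so k_gold = (0.46/0.152)^(1/0.54) ≈ 7.7729.
y_gold = 7.7729^0.46 ≈ 2.5684.
c_gold = y_gold − (n+g+δ)·k_gold = 2.5684 − 0.152·7.7729 ≈ 1.3870.

c_gold ≈ 1.387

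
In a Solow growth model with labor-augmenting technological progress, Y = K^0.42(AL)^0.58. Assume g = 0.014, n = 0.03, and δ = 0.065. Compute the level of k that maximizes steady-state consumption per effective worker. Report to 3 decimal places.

k_gold ≈ 10.234

n + g + δ = 0.03 + 0.014 + 0.065 = 0.109.
Setting f'(k) = n+g+δ gives 0.42·k^(0.42−1) = 0.109, hence k_gold = (0.42/0.109)^(1/0.58) ≈ 10.2339.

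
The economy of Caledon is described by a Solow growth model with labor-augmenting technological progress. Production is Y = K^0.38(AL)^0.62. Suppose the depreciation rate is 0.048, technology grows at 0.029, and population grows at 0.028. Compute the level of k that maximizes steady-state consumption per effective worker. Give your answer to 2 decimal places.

Break-even investment rate: n + g + δ = 0.028 + 0.029 + 0.048 = 0.105.
Setting f'(k) = n+g+δ gives 0.38·k^(0.38−1) = 0.105, hence k_gold = (0.38/0.105)^(1/0.62) ≈ 7.9608.

k_gold ≈ 7.96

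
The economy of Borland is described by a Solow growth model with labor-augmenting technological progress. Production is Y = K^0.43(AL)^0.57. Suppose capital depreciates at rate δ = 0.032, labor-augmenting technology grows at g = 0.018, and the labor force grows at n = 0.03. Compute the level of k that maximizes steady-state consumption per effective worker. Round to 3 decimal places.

Capital per effective worker breaks even when investment replaces (n + g + δ)·k; here n + g + δ = 0.08.
Setting f'(k) = n+g+δ gives 0.43·k^(0.43−1) = 0.08, hence k_gold = (0.43/0.08)^(1/0.57) ≈ 19.1146.

k_gold ≈ 19.115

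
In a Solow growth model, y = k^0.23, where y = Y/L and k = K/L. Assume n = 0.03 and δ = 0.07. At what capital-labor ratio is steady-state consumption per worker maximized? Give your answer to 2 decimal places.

Break-even investment rate: n + δ = 0.03 + 0.07 = 0.1.
At the golden rule the marginal product of capital equals n+δ: 0.23·k^(0.23−1) = 0.1. Solving, k_gold = (0.23/0.1)^(1/0.77) ≈ 2.9497.

k_gold ≈ 2.95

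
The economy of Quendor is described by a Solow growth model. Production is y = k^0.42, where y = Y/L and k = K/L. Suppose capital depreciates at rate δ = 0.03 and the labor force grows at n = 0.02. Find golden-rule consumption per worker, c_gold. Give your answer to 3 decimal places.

c_gold ≈ 2.709

Break-even investment rate: n + δ = 0.02 + 0.03 = 0.05.
Setting f'(k) = n+δ gives 0.42·k^(0.42−1) = 0.05, hence k_gold = (0.42/0.05)^(1/0.58) ≈ 39.2270.
y_gold = 39.2270^0.42 ≈ 4.6699.
c_gold = y_gold − (n+δ)·k_gold = 4.6699 − 0.05·39.2270 ≈ 2.7085.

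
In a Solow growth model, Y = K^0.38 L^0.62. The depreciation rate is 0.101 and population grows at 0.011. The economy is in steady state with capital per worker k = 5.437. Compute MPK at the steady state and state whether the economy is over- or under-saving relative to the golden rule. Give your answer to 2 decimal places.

The effective depreciation rate is n + δ = 0.011 + 0.101 = 0.112.
MPK = 0.38·k^(0.38−1) = 0.38·5.437^(-0.62) ≈ 0.1330.
MPK > 0.112, so the economy is dynamically efficient (under-saving).

under-saving; MPK ≈ 0.13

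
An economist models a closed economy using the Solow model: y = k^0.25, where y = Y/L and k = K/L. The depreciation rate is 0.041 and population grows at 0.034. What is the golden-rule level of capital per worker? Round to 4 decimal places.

The effective depreciation rate is n + δ = 0.034 + 0.041 = 0.075.
Setting f'(k) = n+δ gives 0.25·k^(0.25−1) = 0.075, hence k_gold = (0.25/0.075)^(1/0.75) ≈ 4.9793.

k_gold ≈ 4.9793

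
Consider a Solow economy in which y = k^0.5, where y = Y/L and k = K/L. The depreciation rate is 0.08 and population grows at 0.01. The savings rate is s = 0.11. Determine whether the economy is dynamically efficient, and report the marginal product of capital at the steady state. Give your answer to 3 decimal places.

dynamically efficient; MPK ≈ 0.409

Capital per worker breaks even when investment replaces (n + δ)·k; here n + δ = 0.09.
Steady-state k*: s·k^0.5 = 0.09·k gives k* = (0.11/0.09)^(1/0.5) ≈ 1.4938.
MPK = 0.5·1.4938^(-0.5) ≈ 0.4091.
MPK > n+δ = 0.09, so the economy is dynamically efficient (under-saving).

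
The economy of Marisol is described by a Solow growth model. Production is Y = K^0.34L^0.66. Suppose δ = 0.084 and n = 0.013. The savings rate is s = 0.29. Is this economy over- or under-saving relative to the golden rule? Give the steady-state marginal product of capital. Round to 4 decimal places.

The effective depreciation rate is n + δ = 0.013 + 0.084 = 0.097.
Steady-state k*: s·k^0.34 = 0.097·k gives k* = (0.29/0.097)^(1/0.66) ≈ 5.2559.
MPK = 0.34·5.2559^(-0.66) ≈ 0.1137.
MPK > n+δ = 0.097, so the economy is dynamically efficient (under-saving).

under-saving; MPK ≈ 0.1137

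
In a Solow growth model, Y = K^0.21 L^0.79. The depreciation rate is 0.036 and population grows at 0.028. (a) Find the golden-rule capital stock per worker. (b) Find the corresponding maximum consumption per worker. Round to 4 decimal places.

(a) k_gold ≈ 4.5000; (b) c_gold ≈ 1.0834

The effective depreciation rate is n + δ = 0.028 + 0.036 = 0.064.
At the golden rule the marginal product of capital equals n+δ: 0.21·k^(0.21−1) = 0.064. Solving, k_gold = (0.21/0.064)^(1/0.79) ≈ 4.5000.
y_gold = 4.5000^0.21 ≈ 1.3714; c_gold = y_gold − 0.064·k_gold ≈ 1.0834.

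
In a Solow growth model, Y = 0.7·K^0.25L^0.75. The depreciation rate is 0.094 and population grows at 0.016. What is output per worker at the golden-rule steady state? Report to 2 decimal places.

n + δ = 0.016 + 0.094 = 0.11.
Golden rule sets MPK = n+δ: 0.25·0.7·k^(0.25−1) = 0.11, so k_gold = (0.25·0.7/0.11)^(1/0.75) ≈ 1.8572.
Output: y_gold = 0.7·k_gold^0.25 = 0.7·1.8572^0.25 ≈ 0.8172.

y_gold ≈ 0.82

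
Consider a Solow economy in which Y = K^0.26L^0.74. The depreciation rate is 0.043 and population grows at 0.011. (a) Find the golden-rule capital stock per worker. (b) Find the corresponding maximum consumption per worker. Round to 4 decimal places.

(a) k_gold ≈ 8.3638; (b) c_gold ≈ 1.2855

The effective depreciation rate is n + δ = 0.011 + 0.043 = 0.054.
Maximizing c = f(k) − (n+δ)·k gives f'(k) = n+δ, i.e. 0.26·k^(0.26−1) = 0.054, so k_gold = (0.26/0.054)^(1/0.74) ≈ 8.3638.
y_gold = 8.3638^0.26 ≈ 1.7371; c_gold = y_gold − 0.054·k_gold ≈ 1.2855.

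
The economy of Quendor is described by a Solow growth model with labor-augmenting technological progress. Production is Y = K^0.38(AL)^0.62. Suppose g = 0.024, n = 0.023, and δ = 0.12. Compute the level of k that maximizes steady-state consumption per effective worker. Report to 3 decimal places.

The effective depreciation rate is n + g + δ = 0.023 + 0.024 + 0.12 = 0.167.
Golden rule sets MPK = n+g+δ: 0.38·k^(0.38−1) = 0.167, so k_gold = (0.38/0.167)^(1/0.62) ≈ 3.7663.

k_gold ≈ 3.766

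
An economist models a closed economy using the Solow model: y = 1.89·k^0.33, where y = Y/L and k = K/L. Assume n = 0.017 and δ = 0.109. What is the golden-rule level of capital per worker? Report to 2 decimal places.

n + δ = 0.017 + 0.109 = 0.126.
Golden rule sets MPK = n+δ: 0.33·1.89·k^(0.33−1) = 0.126, so k_gold = (0.33·1.89/0.126)^(1/0.67) ≈ 10.8824.

k_gold ≈ 10.88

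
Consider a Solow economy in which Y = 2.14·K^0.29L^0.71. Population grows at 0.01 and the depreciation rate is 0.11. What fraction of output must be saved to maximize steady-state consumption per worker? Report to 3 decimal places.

s_gold = 0.290

Break-even investment rate: n + δ = 0.01 + 0.11 = 0.12.
At the golden rule MPK = n+δ, and in any Cobb-Douglas steady state s = (n+δ)·k/y = MPK·k/y = capital's share 0.29.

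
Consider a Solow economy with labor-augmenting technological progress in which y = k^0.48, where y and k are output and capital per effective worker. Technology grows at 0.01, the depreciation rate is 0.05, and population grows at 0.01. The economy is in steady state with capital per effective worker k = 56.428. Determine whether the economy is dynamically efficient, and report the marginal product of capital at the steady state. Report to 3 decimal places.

dynamically inefficient; MPK ≈ 0.059

The effective depreciation rate is n + g + δ = 0.01 + 0.01 + 0.05 = 0.07.
MPK = 0.48·k^(0.48−1) = 0.48·56.428^(-0.52) ≈ 0.0589.
MPK < 0.07, so the economy is dynamically inefficient (over-saving).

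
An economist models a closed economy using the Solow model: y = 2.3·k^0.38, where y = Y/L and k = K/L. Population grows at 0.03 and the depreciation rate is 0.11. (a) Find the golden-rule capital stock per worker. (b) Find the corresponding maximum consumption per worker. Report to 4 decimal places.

(a) k_gold ≈ 19.1812; (b) c_gold ≈ 4.3814

n + δ = 0.03 + 0.11 = 0.14.
At the golden rule the marginal product of capital equals n+δ: 0.38·2.3·k^(0.38−1) = 0.14. Solving, k_gold = (0.38·2.3/0.14)^(1/0.62) ≈ 19.1812.
y_gold = 2.3·19.1812^0.38 ≈ 7.0668; c_gold = y_gold − 0.14·k_gold ≈ 4.3814.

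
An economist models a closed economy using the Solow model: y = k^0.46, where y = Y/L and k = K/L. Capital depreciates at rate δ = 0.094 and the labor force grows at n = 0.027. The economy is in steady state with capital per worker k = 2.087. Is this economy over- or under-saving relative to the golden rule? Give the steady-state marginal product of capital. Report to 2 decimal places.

Capital per worker breaks even when investment replaces (n + δ)·k; here n + δ = 0.121.
MPK = 0.46·k^(0.46−1) = 0.46·2.087^(-0.54) ≈ 0.3092.
MPK > 0.121, so the economy is dynamically efficient (under-saving).

under-saving; MPK ≈ 0.31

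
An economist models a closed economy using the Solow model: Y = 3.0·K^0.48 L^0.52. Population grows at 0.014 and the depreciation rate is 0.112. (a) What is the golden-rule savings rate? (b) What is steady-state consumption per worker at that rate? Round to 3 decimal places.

(a) s_gold = 0.480; (b) c_gold ≈ 14.782

Capital per worker breaks even when investment replaces (n + δ)·k; here n + δ = 0.126.
For Cobb-Douglas, s_gold equals capital's share: s_gold = 0.48.
Setting f'(k) = n+δ gives 0.48·3.0·k^(0.48−1) = 0.126, hence k_gold = (0.48·3.0/0.126)^(1/0.52) ≈ 108.2929.
y_gold = 3.0·108.2929^0.48 ≈ 28.4269; c_gold = (1−0.48)·y_gold ≈ 14.7820.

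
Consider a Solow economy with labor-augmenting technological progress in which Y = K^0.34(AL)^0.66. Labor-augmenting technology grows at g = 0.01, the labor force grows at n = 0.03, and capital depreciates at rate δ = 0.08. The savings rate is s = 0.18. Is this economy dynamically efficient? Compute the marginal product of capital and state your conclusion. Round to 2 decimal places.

dynamically efficient; MPK ≈ 0.23

The effective depreciation rate is n + g + δ = 0.03 + 0.01 + 0.08 = 0.12.
Steady-state k*: s·k^0.34 = 0.12·k gives k* = (0.18/0.12)^(1/0.66) ≈ 1.8484.
MPK = 0.34·1.8484^(-0.66) ≈ 0.2267.
MPK > n+g+δ = 0.12, so the economy is dynamically efficient (under-saving).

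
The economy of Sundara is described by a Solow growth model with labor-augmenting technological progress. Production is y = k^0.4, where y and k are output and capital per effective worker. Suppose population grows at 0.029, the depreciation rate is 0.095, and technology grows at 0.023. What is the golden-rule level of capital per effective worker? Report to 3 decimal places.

k_gold ≈ 5.304

Break-even investment rate: n + g + δ = 0.029 + 0.023 + 0.095 = 0.147.
Golden rule sets MPK = n+g+δ: 0.4·k^(0.4−1) = 0.147, so k_gold = (0.4/0.147)^(1/0.6) ≈ 5.3036.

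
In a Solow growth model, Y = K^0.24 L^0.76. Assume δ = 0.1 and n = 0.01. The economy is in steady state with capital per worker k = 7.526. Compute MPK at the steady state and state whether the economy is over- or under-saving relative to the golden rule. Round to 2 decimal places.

Break-even investment rate: n + δ = 0.01 + 0.1 = 0.11.
MPK = 0.24·k^(0.24−1) = 0.24·7.526^(-0.76) ≈ 0.0518.
MPK < 0.11, so the economy is dynamically inefficient (over-saving).

over-saving; MPK ≈ 0.05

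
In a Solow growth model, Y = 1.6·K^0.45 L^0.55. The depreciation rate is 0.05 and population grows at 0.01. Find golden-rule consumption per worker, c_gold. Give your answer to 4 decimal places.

n + δ = 0.01 + 0.05 = 0.06.
Setting f'(k) = n+δ gives 0.45·1.6·k^(0.45−1) = 0.06, hence k_gold = (0.45·1.6/0.06)^(1/0.55) ≈ 91.6532.
y_gold = 1.6·91.6532^0.45 ≈ 12.2204.
c_gold = y_gold − (n+δ)·k_gold = 12.2204 − 0.06·91.6532 ≈ 6.7212.

c_gold ≈ 6.7212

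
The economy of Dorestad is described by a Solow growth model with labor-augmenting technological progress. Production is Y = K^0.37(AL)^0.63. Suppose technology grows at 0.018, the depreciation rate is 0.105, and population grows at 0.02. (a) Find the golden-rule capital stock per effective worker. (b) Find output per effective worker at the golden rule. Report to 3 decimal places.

(a) k_gold ≈ 4.522; (b) y_gold ≈ 1.748

The effective depreciation rate is n + g + δ = 0.02 + 0.018 + 0.105 = 0.143.
At the golden rule the marginal product of capital equals n+g+δ: 0.37·k^(0.37−1) = 0.143. Solving, k_gold = (0.37/0.143)^(1/0.63) ≈ 4.5221.
y_gold = 4.5221^0.37 ≈ 1.7477.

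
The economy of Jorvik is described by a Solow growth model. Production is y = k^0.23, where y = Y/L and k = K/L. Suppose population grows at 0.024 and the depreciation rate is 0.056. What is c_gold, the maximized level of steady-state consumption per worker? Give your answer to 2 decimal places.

c_gold ≈ 1.06

Break-even investment rate: n + δ = 0.024 + 0.056 = 0.08.
Maximizing c = f(k) − (n+δ)·k gives f'(k) = n+δ, i.e. 0.23·k^(0.23−1) = 0.08, so k_gold = (0.23/0.08)^(1/0.77) ≈ 3.9412.
y_gold = 3.9412^0.23 ≈ 1.3709.
c_gold = y_gold − (n+δ)·k_gold = 1.3709 − 0.08·3.9412 ≈ 1.0556.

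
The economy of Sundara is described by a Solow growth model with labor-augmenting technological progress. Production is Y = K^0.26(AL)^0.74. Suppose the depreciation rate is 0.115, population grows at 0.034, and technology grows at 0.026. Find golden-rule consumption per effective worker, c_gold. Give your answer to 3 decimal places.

n + g + δ = 0.034 + 0.026 + 0.115 = 0.175.
Maximizing c = f(k) − (n+g+δ)·k gives f'(k) = n+g+δ, i.e. 0.26·k^(0.26−1) = 0.175, so k_gold = (0.26/0.175)^(1/0.74) ≈ 1.7074.
y_gold = 1.7074^0.26 ≈ 1.1492.
c_gold = y_gold − (n+g+δ)·k_gold = 1.1492 − 0.175·1.7074 ≈ 0.8504.

c_gold ≈ 0.850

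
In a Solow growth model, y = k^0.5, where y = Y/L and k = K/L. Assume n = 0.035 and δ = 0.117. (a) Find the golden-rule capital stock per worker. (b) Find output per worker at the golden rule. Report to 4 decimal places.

(a) k_gold ≈ 10.8206; (b) y_gold ≈ 3.2895

Capital per worker breaks even when investment replaces (n + δ)·k; here n + δ = 0.152.
Setting f'(k) = n+δ gives 0.5·k^(0.5−1) = 0.152, hence k_gold = (0.5/0.152)^(1/0.5) ≈ 10.8206.
y_gold = 10.8206^0.5 ≈ 3.2895.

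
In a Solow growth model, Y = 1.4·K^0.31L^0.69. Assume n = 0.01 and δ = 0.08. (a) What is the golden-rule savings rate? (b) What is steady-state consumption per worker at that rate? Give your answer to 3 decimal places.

(a) s_gold = 0.310; (b) c_gold ≈ 1.959

n + δ = 0.01 + 0.08 = 0.09.
For Cobb-Douglas, s_gold equals capital's share: s_gold = 0.31.
Maximizing c = f(k) − (n+δ)·k gives f'(k) = n+δ, i.e. 0.31·1.4·k^(0.31−1) = 0.09, so k_gold = (0.31·1.4/0.09)^(1/0.69) ≈ 9.7772.
y_gold = 1.4·9.7772^0.31 ≈ 2.8385; c_gold = (1−0.31)·y_gold ≈ 1.9586.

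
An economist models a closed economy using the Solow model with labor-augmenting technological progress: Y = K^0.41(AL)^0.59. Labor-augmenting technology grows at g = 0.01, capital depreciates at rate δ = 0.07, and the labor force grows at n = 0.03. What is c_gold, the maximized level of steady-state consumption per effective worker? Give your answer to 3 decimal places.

Break-even investment rate: n + g + δ = 0.03 + 0.01 + 0.07 = 0.11.
At the golden rule the marginal product of capital equals n+g+δ: 0.41·k^(0.41−1) = 0.11. Solving, k_gold = (0.41/0.11)^(1/0.59) ≈ 9.2995.
y_gold = 9.2995^0.41 ≈ 2.4950.
c_gold = y_gold − (n+g+δ)·k_gold = 2.4950 − 0.11·9.2995 ≈ 1.4720.

c_gold ≈ 1.472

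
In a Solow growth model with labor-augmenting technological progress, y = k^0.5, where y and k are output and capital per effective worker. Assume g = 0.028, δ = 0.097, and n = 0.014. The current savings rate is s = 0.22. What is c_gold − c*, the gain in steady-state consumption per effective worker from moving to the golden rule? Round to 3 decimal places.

Δc ≈ 0.564

Break-even investment rate: n + g + δ = 0.014 + 0.028 + 0.097 = 0.139.
Current steady state (s = 0.22): k* = (0.22/0.139)^(1/0.5) ≈ 2.5050, y* = 2.5050^0.5 ≈ 1.5827, c* = (1−0.22)·1.5827 ≈ 1.2345.
Maximizing c = f(k) − (n+g+δ)·k gives f'(k) = n+g+δ, i.e. 0.5·k^(0.5−1) = 0.139, so k_gold = (0.5/0.139)^(1/0.5) ≈ 12.9393.
y_gold = 12.9393^0.5 ≈ 3.5971, c_gold = y_gold − 0.139·k_gold ≈ 1.7986.
Gain: Δc = 1.7986 − 1.2345 ≈ 0.5640.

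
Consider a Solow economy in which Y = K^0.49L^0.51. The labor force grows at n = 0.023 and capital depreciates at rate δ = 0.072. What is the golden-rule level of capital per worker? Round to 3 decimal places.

The effective depreciation rate is n + δ = 0.023 + 0.072 = 0.095.
Golden rule sets MPK = n+δ: 0.49·k^(0.49−1) = 0.095, so k_gold = (0.49/0.095)^(1/0.51) ≈ 24.9462.

k_gold ≈ 24.946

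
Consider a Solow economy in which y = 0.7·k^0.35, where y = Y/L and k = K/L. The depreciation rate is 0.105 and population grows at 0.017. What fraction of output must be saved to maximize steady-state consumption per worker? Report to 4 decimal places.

s_gold = 0.3500

The effective depreciation rate is n + δ = 0.017 + 0.105 = 0.122.
At the golden rule MPK = n+δ, and in any Cobb-Douglas steady state s = (n+δ)·k/y = MPK·k/y = capital's share 0.35.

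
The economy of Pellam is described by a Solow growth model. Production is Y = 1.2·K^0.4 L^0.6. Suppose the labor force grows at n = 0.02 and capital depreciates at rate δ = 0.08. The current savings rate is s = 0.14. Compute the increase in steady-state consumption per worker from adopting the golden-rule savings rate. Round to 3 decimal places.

Capital per worker breaks even when investment replaces (n + δ)·k; here n + δ = 0.1.
Current steady state (s = 0.14): k* = (0.14·1.2/0.1)^(1/0.6) ≈ 2.3742, y* = 1.2·2.3742^0.4 ≈ 1.6958, c* = (1−0.14)·1.6958 ≈ 1.4584.
Golden rule sets MPK = n+δ: 0.4·1.2·k^(0.4−1) = 0.1, so k_gold = (0.4·1.2/0.1)^(1/0.6) ≈ 13.6585.
y_gold = 1.2·13.6585^0.4 ≈ 3.4146, c_gold = y_gold − 0.1·k_gold ≈ 2.0488.
Gain: Δc = 2.0488 − 1.4584 ≈ 0.5903.

Δc ≈ 0.590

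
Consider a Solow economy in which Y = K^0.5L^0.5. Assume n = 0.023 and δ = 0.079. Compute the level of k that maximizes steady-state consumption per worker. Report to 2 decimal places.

Capital per worker breaks even when investment replaces (n + δ)·k; here n + δ = 0.102.
Golden rule sets MPK = n+δ: 0.5·k^(0.5−1) = 0.102, so k_gold = (0.5/0.102)^(1/0.5) ≈ 24.0292.

k_gold ≈ 24.03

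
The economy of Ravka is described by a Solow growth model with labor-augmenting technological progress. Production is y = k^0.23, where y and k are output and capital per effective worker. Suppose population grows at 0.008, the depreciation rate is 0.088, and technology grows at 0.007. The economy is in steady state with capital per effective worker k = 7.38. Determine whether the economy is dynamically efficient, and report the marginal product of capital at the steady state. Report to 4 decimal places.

dynamically inefficient; MPK ≈ 0.0494

Break-even investment rate: n + g + δ = 0.008 + 0.007 + 0.088 = 0.103.
MPK = 0.23·k^(0.23−1) = 0.23·7.38^(-0.77) ≈ 0.0494.
MPK < 0.103, so the economy is dynamically inefficient (over-saving).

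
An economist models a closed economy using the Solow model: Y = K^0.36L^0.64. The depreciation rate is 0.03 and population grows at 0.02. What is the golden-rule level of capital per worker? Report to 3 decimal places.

k_gold ≈ 21.857

n + δ = 0.02 + 0.03 = 0.05.
At the golden rule the marginal product of capital equals n+δ: 0.36·k^(0.36−1) = 0.05. Solving, k_gold = (0.36/0.05)^(1/0.64) ≈ 21.8566.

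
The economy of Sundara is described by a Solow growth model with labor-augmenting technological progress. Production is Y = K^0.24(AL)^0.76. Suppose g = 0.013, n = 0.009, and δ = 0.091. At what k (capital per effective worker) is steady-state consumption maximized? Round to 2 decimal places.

Break-even investment rate: n + g + δ = 0.009 + 0.013 + 0.091 = 0.113.
Golden rule sets MPK = n+g+δ: 0.24·k^(0.24−1) = 0.113, so k_gold = (0.24/0.113)^(1/0.76) ≈ 2.6943.

k_gold ≈ 2.69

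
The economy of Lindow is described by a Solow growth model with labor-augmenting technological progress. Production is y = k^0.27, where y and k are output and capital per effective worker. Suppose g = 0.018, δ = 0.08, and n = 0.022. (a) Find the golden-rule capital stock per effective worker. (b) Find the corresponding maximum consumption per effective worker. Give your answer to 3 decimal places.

(a) k_gold ≈ 3.037; (b) c_gold ≈ 0.985

Capital per effective worker breaks even when investment replaces (n + g + δ)·k; here n + g + δ = 0.12.
At the golden rule the marginal product of capital equals n+g+δ: 0.27·k^(0.27−1) = 0.12. Solving, k_gold = (0.27/0.12)^(1/0.73) ≈ 3.0370.
y_gold = 3.0370^0.27 ≈ 1.3498; c_gold = y_gold − 0.12·k_gold ≈ 0.9853.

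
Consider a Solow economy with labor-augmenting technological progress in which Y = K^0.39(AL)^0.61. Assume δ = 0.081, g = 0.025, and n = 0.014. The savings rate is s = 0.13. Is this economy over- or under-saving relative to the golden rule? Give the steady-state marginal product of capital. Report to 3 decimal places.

n + g + δ = 0.014 + 0.025 + 0.081 = 0.12.
Steady-state k*: s·k^0.39 = 0.12·k gives k* = (0.13/0.12)^(1/0.61) ≈ 1.1402.
MPK = 0.39·1.1402^(-0.61) ≈ 0.3600.
MPK > n+g+δ = 0.12, so the economy is dynamically efficient (under-saving).

under-saving; MPK ≈ 0.360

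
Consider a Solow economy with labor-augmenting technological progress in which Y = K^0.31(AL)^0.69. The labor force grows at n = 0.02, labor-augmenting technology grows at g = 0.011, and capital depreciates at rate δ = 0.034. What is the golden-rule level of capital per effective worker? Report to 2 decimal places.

Capital per effective worker breaks even when investment replaces (n + g + δ)·k; here n + g + δ = 0.065.
Setting f'(k) = n+g+δ gives 0.31·k^(0.31−1) = 0.065, hence k_gold = (0.31/0.065)^(1/0.69) ≈ 9.6218.

k_gold ≈ 9.62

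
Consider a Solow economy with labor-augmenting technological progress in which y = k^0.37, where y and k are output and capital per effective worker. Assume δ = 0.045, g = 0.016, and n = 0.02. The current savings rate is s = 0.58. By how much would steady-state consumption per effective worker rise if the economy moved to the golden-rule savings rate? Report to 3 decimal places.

Break-even investment rate: n + g + δ = 0.02 + 0.016 + 0.045 = 0.081.
Current steady state (s = 0.58): k* = (0.58/0.081)^(1/0.63) ≈ 22.7537, y* = 22.7537^0.37 ≈ 3.1777, c* = (1−0.58)·3.1777 ≈ 1.3346.
At the golden rule the marginal product of capital equals n+g+δ: 0.37·k^(0.37−1) = 0.081. Solving, k_gold = (0.37/0.081)^(1/0.63) ≈ 11.1473.
y_gold = 11.1473^0.37 ≈ 2.4404, c_gold = y_gold − 0.081·k_gold ≈ 1.5374.
Gain: Δc = 1.5374 − 1.3346 ≈ 0.2028.

Δc ≈ 0.203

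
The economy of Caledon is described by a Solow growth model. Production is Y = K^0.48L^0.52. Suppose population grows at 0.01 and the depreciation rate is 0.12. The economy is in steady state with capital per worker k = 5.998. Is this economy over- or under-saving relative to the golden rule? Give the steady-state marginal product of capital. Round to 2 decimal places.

under-saving; MPK ≈ 0.19

n + δ = 0.01 + 0.12 = 0.13.
MPK = 0.48·k^(0.48−1) = 0.48·5.998^(-0.52) ≈ 0.1891.
MPK > 0.13, so the economy is dynamically efficient (under-saving).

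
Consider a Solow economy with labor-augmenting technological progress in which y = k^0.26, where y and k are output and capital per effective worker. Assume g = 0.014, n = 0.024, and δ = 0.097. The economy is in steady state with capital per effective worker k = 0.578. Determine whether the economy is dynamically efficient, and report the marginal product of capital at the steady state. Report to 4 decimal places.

Break-even investment rate: n + g + δ = 0.024 + 0.014 + 0.097 = 0.135.
MPK = 0.26·k^(0.26−1) = 0.26·0.578^(-0.74) ≈ 0.3901.
MPK > 0.135, so the economy is dynamically efficient (under-saving).

dynamically efficient; MPK ≈ 0.3901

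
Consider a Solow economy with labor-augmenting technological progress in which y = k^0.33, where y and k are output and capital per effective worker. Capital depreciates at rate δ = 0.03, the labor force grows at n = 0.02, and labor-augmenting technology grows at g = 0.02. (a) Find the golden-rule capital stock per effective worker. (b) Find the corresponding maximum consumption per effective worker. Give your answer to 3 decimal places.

n + g + δ = 0.02 + 0.02 + 0.03 = 0.07.
Golden rule sets MPK = n+g+δ: 0.33·k^(0.33−1) = 0.07, so k_gold = (0.33/0.07)^(1/0.67) ≈ 10.1181.
y_gold = 10.1181^0.33 ≈ 2.1463; c_gold = y_gold − 0.07·k_gold ≈ 1.4380.

(a) k_gold ≈ 10.118; (b) c_gold ≈ 1.438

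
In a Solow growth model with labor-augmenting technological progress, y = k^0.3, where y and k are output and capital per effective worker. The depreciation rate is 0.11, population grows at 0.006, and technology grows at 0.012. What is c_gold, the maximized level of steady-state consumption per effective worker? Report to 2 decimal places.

The effective depreciation rate is n + g + δ = 0.006 + 0.012 + 0.11 = 0.128.
Maximizing c = f(k) − (n+g+δ)·k gives f'(k) = n+g+δ, i.e. 0.3·k^(0.3−1) = 0.128, so k_gold = (0.3/0.128)^(1/0.7) ≈ 3.3763.
y_gold = 3.3763^0.3 ≈ 1.4406.
c_gold = y_gold − (n+g+δ)·k_gold = 1.4406 − 0.128·3.3763 ≈ 1.0084.

c_gold ≈ 1.01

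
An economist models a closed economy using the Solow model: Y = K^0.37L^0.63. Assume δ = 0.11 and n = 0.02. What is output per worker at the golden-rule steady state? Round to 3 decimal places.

n + δ = 0.02 + 0.11 = 0.13.
Golden rule sets MPK = n+δ: 0.37·k^(0.37−1) = 0.13, so k_gold = (0.37/0.13)^(1/0.63) ≈ 5.2607.
Output: y_gold = k_gold^0.37 = 5.2607^0.37 ≈ 1.8484.

y_gold ≈ 1.848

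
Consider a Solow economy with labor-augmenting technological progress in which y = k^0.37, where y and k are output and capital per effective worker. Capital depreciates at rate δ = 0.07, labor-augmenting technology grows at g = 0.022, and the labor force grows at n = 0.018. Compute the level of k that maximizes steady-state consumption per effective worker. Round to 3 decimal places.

n + g + δ = 0.018 + 0.022 + 0.07 = 0.11.
Maximizing c = f(k) − (n+g+δ)·k gives f'(k) = n+g+δ, i.e. 0.37·k^(0.37−1) = 0.11, so k_gold = (0.37/0.11)^(1/0.63) ≈ 6.8581.

k_gold ≈ 6.858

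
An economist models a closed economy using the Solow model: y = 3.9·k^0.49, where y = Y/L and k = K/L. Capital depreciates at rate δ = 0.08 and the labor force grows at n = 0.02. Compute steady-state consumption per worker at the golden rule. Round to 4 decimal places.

Break-even investment rate: n + δ = 0.02 + 0.08 = 0.1.
Golden rule sets MPK = n+δ: 0.49·3.9·k^(0.49−1) = 0.1, so k_gold = (0.49·3.9/0.1)^(1/0.51) ≈ 325.2939.
y_gold = 3.9·325.2939^0.49 ≈ 66.3865.
c_gold = y_gold − (n+δ)·k_gold = 66.3865 − 0.1·325.2939 ≈ 33.8571.

c_gold ≈ 33.8571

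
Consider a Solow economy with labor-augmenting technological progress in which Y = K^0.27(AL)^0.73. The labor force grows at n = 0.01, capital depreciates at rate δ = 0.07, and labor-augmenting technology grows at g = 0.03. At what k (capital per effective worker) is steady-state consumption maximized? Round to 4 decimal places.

Break-even investment rate: n + g + δ = 0.01 + 0.03 + 0.07 = 0.11.
Golden rule sets MPK = n+g+δ: 0.27·k^(0.27−1) = 0.11, so k_gold = (0.27/0.11)^(1/0.73) ≈ 3.4214.

k_gold ≈ 3.4214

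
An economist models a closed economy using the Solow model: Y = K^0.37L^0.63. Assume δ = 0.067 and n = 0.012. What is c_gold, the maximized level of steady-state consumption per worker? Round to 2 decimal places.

c_gold ≈ 1.56

The effective depreciation rate is n + δ = 0.012 + 0.067 = 0.079.
Setting f'(k) = n+δ gives 0.37·k^(0.37−1) = 0.079, hence k_gold = (0.37/0.079)^(1/0.63) ≈ 11.5986.
y_gold = 11.5986^0.37 ≈ 2.4764.
c_gold = y_gold − (n+δ)·k_gold = 2.4764 − 0.079·11.5986 ≈ 1.5602.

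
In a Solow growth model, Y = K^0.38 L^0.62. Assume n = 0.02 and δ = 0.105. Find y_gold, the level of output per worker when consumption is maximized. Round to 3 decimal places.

y_gold ≈ 1.977

The effective depreciation rate is n + δ = 0.02 + 0.105 = 0.125.
Setting f'(k) = n+δ gives 0.38·k^(0.38−1) = 0.125, hence k_gold = (0.38/0.125)^(1/0.62) ≈ 6.0094.
Output: y_gold = k_gold^0.38 = 6.0094^0.38 ≈ 1.9768.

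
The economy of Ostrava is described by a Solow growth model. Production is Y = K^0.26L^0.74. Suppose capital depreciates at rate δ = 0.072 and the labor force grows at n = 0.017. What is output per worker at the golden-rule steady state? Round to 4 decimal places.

The effective depreciation rate is n + δ = 0.017 + 0.072 = 0.089.
At the golden rule the marginal product of capital equals n+δ: 0.26·k^(0.26−1) = 0.089. Solving, k_gold = (0.26/0.089)^(1/0.74) ≈ 4.2576.
Output: y_gold = k_gold^0.26 = 4.2576^0.26 ≈ 1.4574.

y_gold ≈ 1.4574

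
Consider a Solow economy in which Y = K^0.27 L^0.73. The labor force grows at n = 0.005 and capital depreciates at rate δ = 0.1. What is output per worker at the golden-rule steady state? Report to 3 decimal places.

n + δ = 0.005 + 0.1 = 0.105.
Setting f'(k) = n+δ gives 0.27·k^(0.27−1) = 0.105, hence k_gold = (0.27/0.105)^(1/0.73) ≈ 3.6466.
Output: y_gold = k_gold^0.27 = 3.6466^0.27 ≈ 1.4181.

y_gold ≈ 1.418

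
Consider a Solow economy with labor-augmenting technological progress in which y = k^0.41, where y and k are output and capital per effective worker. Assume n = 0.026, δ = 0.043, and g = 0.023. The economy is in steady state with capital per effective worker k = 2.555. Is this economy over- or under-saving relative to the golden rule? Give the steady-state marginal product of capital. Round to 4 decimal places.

The effective depreciation rate is n + g + δ = 0.026 + 0.023 + 0.043 = 0.092.
MPK = 0.41·k^(0.41−1) = 0.41·2.555^(-0.59) ≈ 0.2357.
MPK > 0.092, so the economy is dynamically efficient (under-saving).

under-saving; MPK ≈ 0.2357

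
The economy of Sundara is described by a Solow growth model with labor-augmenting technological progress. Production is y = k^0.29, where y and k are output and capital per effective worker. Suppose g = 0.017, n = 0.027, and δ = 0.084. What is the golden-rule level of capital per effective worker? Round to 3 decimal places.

k_gold ≈ 3.164

The effective depreciation rate is n + g + δ = 0.027 + 0.017 + 0.084 = 0.128.
At the golden rule the marginal product of capital equals n+g+δ: 0.29·k^(0.29−1) = 0.128. Solving, k_gold = (0.29/0.128)^(1/0.71) ≈ 3.1642.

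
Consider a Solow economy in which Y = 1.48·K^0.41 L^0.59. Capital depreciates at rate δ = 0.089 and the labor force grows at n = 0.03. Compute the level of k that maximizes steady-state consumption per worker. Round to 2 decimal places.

k_gold ≈ 15.82

n + δ = 0.03 + 0.089 = 0.119.
Setting f'(k) = n+δ gives 0.41·1.48·k^(0.41−1) = 0.119, hence k_gold = (0.41·1.48/0.119)^(1/0.59) ≈ 15.8179.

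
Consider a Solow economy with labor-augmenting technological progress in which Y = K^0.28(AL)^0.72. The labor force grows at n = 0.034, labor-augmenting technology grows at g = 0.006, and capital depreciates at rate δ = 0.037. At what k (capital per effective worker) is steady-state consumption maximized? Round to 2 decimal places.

k_gold ≈ 6.01

n + g + δ = 0.034 + 0.006 + 0.037 = 0.077.
Maximizing c = f(k) − (n+g+δ)·k gives f'(k) = n+g+δ, i.e. 0.28·k^(0.28−1) = 0.077, so k_gold = (0.28/0.077)^(1/0.72) ≈ 6.0076.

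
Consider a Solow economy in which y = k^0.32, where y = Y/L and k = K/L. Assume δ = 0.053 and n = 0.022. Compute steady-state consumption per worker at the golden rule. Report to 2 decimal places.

c_gold ≈ 1.35

n + δ = 0.022 + 0.053 = 0.075.
Golden rule sets MPK = n+δ: 0.32·k^(0.32−1) = 0.075, so k_gold = (0.32/0.075)^(1/0.68) ≈ 8.4450.
y_gold = 8.4450^0.32 ≈ 1.9793.
c_gold = y_gold − (n+δ)·k_gold = 1.9793 − 0.075·8.4450 ≈ 1.3459.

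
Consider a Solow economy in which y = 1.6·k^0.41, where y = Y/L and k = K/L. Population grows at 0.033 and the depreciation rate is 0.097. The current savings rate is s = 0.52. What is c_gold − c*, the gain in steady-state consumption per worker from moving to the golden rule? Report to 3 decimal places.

Δc ≈ 0.117

Capital per worker breaks even when investment replaces (n + δ)·k; here n + δ = 0.13.
Current steady state (s = 0.52): k* = (0.52·1.6/0.13)^(1/0.59) ≈ 23.2491, y* = 1.6·23.2491^0.41 ≈ 5.8123, c* = (1−0.52)·5.8123 ≈ 2.7899.
Setting f'(k) = n+δ gives 0.41·1.6·k^(0.41−1) = 0.13, hence k_gold = (0.41·1.6/0.13)^(1/0.59) ≈ 15.5403.
y_gold = 1.6·15.5403^0.41 ≈ 4.9274, c_gold = y_gold − 0.13·k_gold ≈ 2.9072.
Gain: Δc = 2.9072 − 2.7899 ≈ 0.1173.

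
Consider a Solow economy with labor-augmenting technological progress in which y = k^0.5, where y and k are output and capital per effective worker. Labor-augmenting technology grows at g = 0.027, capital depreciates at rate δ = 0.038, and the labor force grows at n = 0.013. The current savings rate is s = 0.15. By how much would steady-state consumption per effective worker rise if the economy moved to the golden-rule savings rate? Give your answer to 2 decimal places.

Δc ≈ 1.57

The effective depreciation rate is n + g + δ = 0.013 + 0.027 + 0.038 = 0.078.
Current steady state (s = 0.15): k* = (0.15/0.078)^(1/0.5) ≈ 3.6982, y* = 3.6982^0.5 ≈ 1.9231, c* = (1−0.15)·1.9231 ≈ 1.6346.
At the golden rule the marginal product of capital equals n+g+δ: 0.5·k^(0.5−1) = 0.078. Solving, k_gold = (0.5/0.078)^(1/0.5) ≈ 41.0914.
y_gold = 41.0914^0.5 ≈ 6.4103, c_gold = y_gold − 0.078·k_gold ≈ 3.2051.
Gain: Δc = 3.2051 − 1.6346 ≈ 1.5705.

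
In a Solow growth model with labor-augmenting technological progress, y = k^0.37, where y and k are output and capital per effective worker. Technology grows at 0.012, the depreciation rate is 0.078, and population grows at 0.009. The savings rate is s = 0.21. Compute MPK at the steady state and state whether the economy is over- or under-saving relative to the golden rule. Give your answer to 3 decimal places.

Capital per effective worker breaks even when investment replaces (n + g + δ)·k; here n + g + δ = 0.099.
Steady-state k*: s·k^0.37 = 0.099·k gives k* = (0.21/0.099)^(1/0.63) ≈ 3.2990.
MPK = 0.37·3.2990^(-0.63) ≈ 0.1744.
MPK > n+g+δ = 0.099, so the economy is dynamically efficient (under-saving).

under-saving; MPK ≈ 0.174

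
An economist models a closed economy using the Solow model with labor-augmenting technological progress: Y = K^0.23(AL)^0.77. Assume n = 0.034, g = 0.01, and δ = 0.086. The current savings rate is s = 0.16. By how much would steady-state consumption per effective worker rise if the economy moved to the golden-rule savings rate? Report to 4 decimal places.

Δc ≈ 0.0193

The effective depreciation rate is n + g + δ = 0.034 + 0.01 + 0.086 = 0.13.
Current steady state (s = 0.16): k* = (0.16/0.13)^(1/0.77) ≈ 1.3095, y* = 1.3095^0.23 ≈ 1.0640, c* = (1−0.16)·1.0640 ≈ 0.8937.
Maximizing c = f(k) − (n+g+δ)·k gives f'(k) = n+g+δ, i.e. 0.23·k^(0.23−1) = 0.13, so k_gold = (0.23/0.13)^(1/0.77) ≈ 2.0980.
y_gold = 2.0980^0.23 ≈ 1.1858, c_gold = y_gold − 0.13·k_gold ≈ 0.9131.
Gain: Δc = 0.9131 − 0.8937 ≈ 0.0193.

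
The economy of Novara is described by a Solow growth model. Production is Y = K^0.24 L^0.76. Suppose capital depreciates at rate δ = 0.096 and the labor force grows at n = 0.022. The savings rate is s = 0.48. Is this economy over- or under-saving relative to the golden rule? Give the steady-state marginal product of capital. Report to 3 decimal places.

Capital per worker breaks even when investment replaces (n + δ)·k; here n + δ = 0.118.
Steady-state k*: s·k^0.24 = 0.118·k gives k* = (0.48/0.118)^(1/0.76) ≈ 6.3356.
MPK = 0.24·6.3356^(-0.76) ≈ 0.0590.
MPK < n+δ = 0.118, so the economy is dynamically inefficient (over-saving).

over-saving; MPK ≈ 0.059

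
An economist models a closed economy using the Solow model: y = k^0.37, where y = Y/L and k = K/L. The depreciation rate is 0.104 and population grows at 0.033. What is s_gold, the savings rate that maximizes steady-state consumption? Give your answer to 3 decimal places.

s_gold = 0.370

Break-even investment rate: n + δ = 0.033 + 0.104 = 0.137.
At the golden rule MPK = n+δ, and in any Cobb-Douglas steady state s = (n+δ)·k/y = MPK·k/y = capital's share 0.37.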